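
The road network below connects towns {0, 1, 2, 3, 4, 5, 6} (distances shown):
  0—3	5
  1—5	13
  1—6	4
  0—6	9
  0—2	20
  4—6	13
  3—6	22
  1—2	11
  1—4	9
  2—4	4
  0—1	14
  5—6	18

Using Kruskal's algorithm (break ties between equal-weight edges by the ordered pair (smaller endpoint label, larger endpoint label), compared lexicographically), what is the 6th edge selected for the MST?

1-5

Kruskal: consider edges lightest-first.
1—6 (4): add — endpoints in different components.
2—4 (4): add — endpoints in different components.
0—3 (5): add — endpoints in different components.
0—6 (9): add — endpoints in different components.
1—4 (9): add — endpoints in different components.
1—2 (11): skip — 1 and 2 already connected.
1—5 (13): add — endpoints in different components.
The 6th edge added is 1—5.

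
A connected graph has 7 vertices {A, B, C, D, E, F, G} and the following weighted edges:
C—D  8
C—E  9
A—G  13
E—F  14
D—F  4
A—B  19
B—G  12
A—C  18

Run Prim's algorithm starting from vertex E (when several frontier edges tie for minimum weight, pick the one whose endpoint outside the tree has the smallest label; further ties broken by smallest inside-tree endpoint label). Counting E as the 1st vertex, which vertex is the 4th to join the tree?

Prim's algorithm from E:
Step 1: cheapest edge leaving the tree is C—E (9); add C.
Step 2: cheapest edge leaving the tree is C—D (8); add D.
Step 3: cheapest edge leaving the tree is D—F (4); add F.
Step 4: cheapest edge leaving the tree is A—C (18); add A.
Step 5: cheapest edge leaving the tree is A—G (13); add G.
Step 6: cheapest edge leaving the tree is B—G (12); add B.
Vertex order: E, C, D, F, A, G, B. The 4th vertex is F.

F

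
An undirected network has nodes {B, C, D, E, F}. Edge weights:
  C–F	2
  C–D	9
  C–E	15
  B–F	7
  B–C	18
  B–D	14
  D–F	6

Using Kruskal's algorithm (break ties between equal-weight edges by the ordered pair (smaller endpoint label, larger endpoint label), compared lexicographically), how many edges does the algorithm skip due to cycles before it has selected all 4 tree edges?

Kruskal: consider edges lightest-first.
C–F (2): add. Components now {B} {C,F} {D} {E}
D–F (6): add. Components now {B} {C,D,F} {E}
B–F (7): add. Components now {B,C,D,F} {E}
C–D (9): skip — C and D already connected.
B–D (14): skip — B and D already connected.
C–E (15): add. Components now {B,C,D,E,F}
Edges rejected before the tree was complete: 2.

2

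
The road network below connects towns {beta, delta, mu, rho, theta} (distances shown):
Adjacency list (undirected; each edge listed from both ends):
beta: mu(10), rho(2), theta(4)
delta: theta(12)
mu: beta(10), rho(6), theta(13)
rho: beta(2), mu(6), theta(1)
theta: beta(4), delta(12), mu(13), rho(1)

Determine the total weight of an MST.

Prim, starting at mu.
Step 1: cheapest edge leaving the tree is mu–rho (6); add rho.
Step 2: cheapest edge leaving the tree is rho–theta (1); add theta.
Step 3: cheapest edge leaving the tree is beta–rho (2); add beta.
Step 4: cheapest edge leaving the tree is delta–theta (12); add delta.
MST edges: mu–rho, rho–theta, beta–rho, delta–theta; total weight 6+1+2+12 = 21.

21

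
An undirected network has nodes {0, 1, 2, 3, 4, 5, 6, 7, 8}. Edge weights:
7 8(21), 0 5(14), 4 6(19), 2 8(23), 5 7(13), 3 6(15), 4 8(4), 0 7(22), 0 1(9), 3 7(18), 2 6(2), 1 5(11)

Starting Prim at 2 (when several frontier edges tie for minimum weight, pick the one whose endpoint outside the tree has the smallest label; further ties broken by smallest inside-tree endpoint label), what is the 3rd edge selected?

Prim's algorithm from 2:
Step 1: frontier [2 6 2, 2 8 23] → take 2 6 (2); add 6.
Step 2: frontier [2 8 23, 3 6 15, 4 6 19] → take 3 6 (15); add 3.
Step 3: frontier [2 8 23, 3 7 18, 4 6 19] → take 3 7 (18); add 7.
Step 4: frontier [2 8 23, 4 6 19, 5 7 13, 7 8 21, 0 7 22] → take 5 7 (13); add 5.
Step 5: frontier [2 8 23, 1 5 11, 0 5 14, 4 6 19, 7 8 21, 0 7 22] → take 1 5 (11); add 1.
Step 6: frontier [0 1 9, 2 8 23, 0 5 14, 4 6 19, 7 8 21, 0 7 22] → take 0 1 (9); add 0.
Step 7: frontier [2 8 23, 4 6 19, 7 8 21] → take 4 6 (19); add 4.
Step 8: frontier [2 8 23, 4 8 4, 7 8 21] → take 4 8 (4); add 8.
The 3rd edge added is 3 7.

3-7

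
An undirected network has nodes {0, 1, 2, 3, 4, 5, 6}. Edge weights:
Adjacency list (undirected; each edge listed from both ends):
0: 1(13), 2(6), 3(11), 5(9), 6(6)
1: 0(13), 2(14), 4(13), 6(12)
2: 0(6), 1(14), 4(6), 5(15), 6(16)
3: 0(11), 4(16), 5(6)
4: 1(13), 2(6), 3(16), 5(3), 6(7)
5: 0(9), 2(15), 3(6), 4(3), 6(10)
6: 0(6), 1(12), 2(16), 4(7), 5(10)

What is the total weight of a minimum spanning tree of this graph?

Prim, starting at 1.
Step 1: cheapest edge leaving the tree is 1–6 (12); add 6.
Step 2: cheapest edge leaving the tree is 0–6 (6); add 0.
Step 3: cheapest edge leaving the tree is 0–2 (6); add 2.
Step 4: cheapest edge leaving the tree is 2–4 (6); add 4.
Step 5: cheapest edge leaving the tree is 4–5 (3); add 5.
Step 6: cheapest edge leaving the tree is 3–5 (6); add 3.
MST edges: 1–6, 0–6, 0–2, 2–4, 4–5, 3–5; total weight 12+6+6+6+3+6 = 39.

39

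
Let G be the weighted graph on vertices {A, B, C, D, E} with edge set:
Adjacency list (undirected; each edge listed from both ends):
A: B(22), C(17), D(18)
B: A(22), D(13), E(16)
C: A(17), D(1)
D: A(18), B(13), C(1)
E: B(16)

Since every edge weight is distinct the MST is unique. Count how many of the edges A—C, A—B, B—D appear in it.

Sort edges by weight, then run Kruskal:
C—D (1): add — endpoints in different components.
B—D (13): add — endpoints in different components.
B—E (16): add — endpoints in different components.
A—C (17): add — endpoints in different components.
MST edge set: {C—D, B—D, B—E, A—C}.
Of the listed edges, {A—C, B—D} are in the MST → 2.

2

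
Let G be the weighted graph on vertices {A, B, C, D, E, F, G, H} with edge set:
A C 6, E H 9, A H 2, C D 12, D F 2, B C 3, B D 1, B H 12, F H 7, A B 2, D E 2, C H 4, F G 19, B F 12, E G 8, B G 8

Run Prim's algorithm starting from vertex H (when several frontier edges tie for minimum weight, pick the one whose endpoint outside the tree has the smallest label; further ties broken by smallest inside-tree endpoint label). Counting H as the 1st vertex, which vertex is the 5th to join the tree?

E

Prim's algorithm from H:
Step 1: cheapest edge leaving the tree is A H (2); add A.
Step 2: cheapest edge leaving the tree is A B (2); add B.
Step 3: cheapest edge leaving the tree is B D (1); add D.
Step 4: cheapest edge leaving the tree is D E (2); add E.
Step 5: cheapest edge leaving the tree is D F (2); add F.
Step 6: cheapest edge leaving the tree is B C (3); add C.
Step 7: cheapest edge leaving the tree is B G (8); add G.
Vertex order: H, A, B, D, E, F, C, G. The 5th vertex is E.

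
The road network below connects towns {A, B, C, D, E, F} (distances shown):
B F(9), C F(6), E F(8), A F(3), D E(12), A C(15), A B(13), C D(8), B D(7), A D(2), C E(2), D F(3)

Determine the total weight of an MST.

20

Grow the tree from B using Prim:
Step 1: cheapest edge leaving the tree is B D (7); add D.
Step 2: cheapest edge leaving the tree is A D (2); add A.
Step 3: cheapest edge leaving the tree is A F (3); add F.
Step 4: cheapest edge leaving the tree is C F (6); add C.
Step 5: cheapest edge leaving the tree is C E (2); add E.
MST edges: B D, A D, A F, C F, C E; total weight 7+2+3+6+2 = 20.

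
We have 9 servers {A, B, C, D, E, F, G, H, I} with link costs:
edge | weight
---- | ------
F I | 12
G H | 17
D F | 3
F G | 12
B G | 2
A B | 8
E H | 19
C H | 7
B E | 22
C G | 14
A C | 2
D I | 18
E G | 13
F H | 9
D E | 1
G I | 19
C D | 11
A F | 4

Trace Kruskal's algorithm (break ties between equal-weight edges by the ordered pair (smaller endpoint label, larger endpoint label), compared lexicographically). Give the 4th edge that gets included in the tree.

D-F

Sort edges by weight, then run Kruskal:
D E (1): add — endpoints in different components.
A C (2): add — endpoints in different components.
B G (2): add — endpoints in different components.
D F (3): add — endpoints in different components.
A F (4): add — endpoints in different components.
C H (7): add — endpoints in different components.
A B (8): add — endpoints in different components.
F H (9): skip — F and H already connected.
C D (11): skip — C and D already connected.
F G (12): skip — F and G already connected.
F I (12): add — endpoints in different components.
The 4th edge added is D F.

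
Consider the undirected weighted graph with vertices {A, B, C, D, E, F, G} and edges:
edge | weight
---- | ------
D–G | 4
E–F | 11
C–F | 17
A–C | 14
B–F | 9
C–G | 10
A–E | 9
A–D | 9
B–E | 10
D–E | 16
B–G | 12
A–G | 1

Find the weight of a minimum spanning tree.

Kruskal's algorithm — process edges by increasing weight (ties by edge label):
A–G (1): add. Components now {A,G} {B} {C} {D} {E} {F}
D–G (4): add. Components now {A,D,G} {B} {C} {E} {F}
A–D (9): skip — A and D already connected.
A–E (9): add. Components now {A,D,E,G} {B} {C} {F}
B–F (9): add. Components now {A,D,E,G} {B,F} {C}
B–E (10): add. Components now {A,B,D,E,F,G} {C}
C–G (10): add. Components now {A,B,C,D,E,F,G}
MST edges: A–G, D–G, A–E, B–F, B–E, C–G; total weight 1+4+9+9+10+10 = 43.

43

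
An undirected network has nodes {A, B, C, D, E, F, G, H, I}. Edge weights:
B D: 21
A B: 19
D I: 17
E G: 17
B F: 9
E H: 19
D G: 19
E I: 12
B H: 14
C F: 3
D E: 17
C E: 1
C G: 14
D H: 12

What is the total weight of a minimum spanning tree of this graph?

Prim's algorithm from H:
Step 1: frontier [D H 12, B H 14, E H 19] → take D H (12); add D.
Step 2: frontier [D E 17, D I 17, D G 19, B D 21, B H 14, E H 19] → take B H (14); add B.
Step 3: frontier [B F 9, A B 19, D E 17, D I 17, D G 19, E H 19] → take B F (9); add F.
Step 4: frontier [A B 19, D E 17, D I 17, D G 19, C F 3, E H 19] → take C F (3); add C.
Step 5: frontier [A B 19, C E 1, C G 14, D E 17, D I 17, D G 19, E H 19] → take C E (1); add E.
Step 6: frontier [A B 19, C G 14, D I 17, D G 19, E I 12, E G 17] → take E I (12); add I.
Step 7: frontier [A B 19, C G 14, D G 19, E G 17] → take C G (14); add G.
Step 8: frontier [A B 19] → take A B (19); add A.
MST edges: D H, B H, B F, C F, C E, E I, C G, A B; total weight 12+14+9+3+1+12+14+19 = 84.

84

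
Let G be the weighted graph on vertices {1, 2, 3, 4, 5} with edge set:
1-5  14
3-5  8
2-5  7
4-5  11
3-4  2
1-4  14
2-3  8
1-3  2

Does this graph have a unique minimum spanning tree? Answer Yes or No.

No

Sort edges by weight, then run Kruskal:
1-3 (2): add — endpoints in different components.
3-4 (2): add — endpoints in different components.
2-5 (7): add — endpoints in different components.
2-3 (8): add — endpoints in different components.
Non-tree edge 3-5 has weight 8, equal to the heaviest edge on its tree cycle — swapping gives another MST of the same weight. Not unique.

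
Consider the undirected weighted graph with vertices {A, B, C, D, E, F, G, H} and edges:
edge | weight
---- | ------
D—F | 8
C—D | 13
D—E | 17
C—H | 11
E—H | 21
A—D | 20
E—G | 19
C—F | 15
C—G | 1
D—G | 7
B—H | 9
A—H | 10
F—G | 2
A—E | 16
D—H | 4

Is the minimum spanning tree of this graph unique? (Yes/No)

Kruskal: consider edges lightest-first.
C—G (1): add — endpoints in different components.
F—G (2): add — endpoints in different components.
D—H (4): add — endpoints in different components.
D—G (7): add — endpoints in different components.
D—F (8): skip — D and F already connected.
B—H (9): add — endpoints in different components.
A—H (10): add — endpoints in different components.
C—H (11): skip — C and H already connected.
C—D (13): skip — C and D already connected.
C—F (15): skip — C and F already connected.
A—E (16): add — endpoints in different components.
Every non-tree edge has weight strictly greater than the heaviest edge on the tree path between its endpoints, so the MST is unique.

Yes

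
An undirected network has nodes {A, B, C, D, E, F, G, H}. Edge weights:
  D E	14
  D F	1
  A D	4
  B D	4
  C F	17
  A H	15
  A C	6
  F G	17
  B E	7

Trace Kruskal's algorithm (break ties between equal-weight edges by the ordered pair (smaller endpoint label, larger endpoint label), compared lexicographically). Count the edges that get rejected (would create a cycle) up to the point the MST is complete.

Kruskal's algorithm — process edges by increasing weight (ties by edge label):
D F (1): add — endpoints in different components.
A D (4): add — endpoints in different components.
B D (4): add — endpoints in different components.
A C (6): add — endpoints in different components.
B E (7): add — endpoints in different components.
D E (14): skip — D and E already connected.
A H (15): add — endpoints in different components.
C F (17): skip — C and F already connected.
F G (17): add — endpoints in different components.
Edges rejected before the tree was complete: 2.

2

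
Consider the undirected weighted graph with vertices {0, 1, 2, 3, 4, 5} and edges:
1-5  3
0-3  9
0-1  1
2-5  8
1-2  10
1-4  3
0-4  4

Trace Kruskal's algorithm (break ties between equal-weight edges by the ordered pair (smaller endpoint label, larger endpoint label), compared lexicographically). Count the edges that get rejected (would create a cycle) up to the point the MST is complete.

1

Sort edges by weight, then run Kruskal:
0-1 (1): add — endpoints in different components.
1-4 (3): add — endpoints in different components.
1-5 (3): add — endpoints in different components.
0-4 (4): skip — 0 and 4 already connected.
2-5 (8): add — endpoints in different components.
0-3 (9): add — endpoints in different components.
Edges rejected before the tree was complete: 1.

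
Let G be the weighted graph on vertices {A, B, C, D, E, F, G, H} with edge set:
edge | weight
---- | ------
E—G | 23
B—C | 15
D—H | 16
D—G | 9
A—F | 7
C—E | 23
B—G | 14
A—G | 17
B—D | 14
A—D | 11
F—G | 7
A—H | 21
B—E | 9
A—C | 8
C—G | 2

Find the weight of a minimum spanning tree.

64

Prim, starting at D.
Step 1: cheapest edge leaving the tree is D—G (9); add G.
Step 2: cheapest edge leaving the tree is C—G (2); add C.
Step 3: cheapest edge leaving the tree is F—G (7); add F.
Step 4: cheapest edge leaving the tree is A—F (7); add A.
Step 5: cheapest edge leaving the tree is B—D (14); add B.
Step 6: cheapest edge leaving the tree is B—E (9); add E.
Step 7: cheapest edge leaving the tree is D—H (16); add H.
MST edges: D—G, C—G, F—G, A—F, B—D, B—E, D—H; total weight 9+2+7+7+14+9+16 = 64.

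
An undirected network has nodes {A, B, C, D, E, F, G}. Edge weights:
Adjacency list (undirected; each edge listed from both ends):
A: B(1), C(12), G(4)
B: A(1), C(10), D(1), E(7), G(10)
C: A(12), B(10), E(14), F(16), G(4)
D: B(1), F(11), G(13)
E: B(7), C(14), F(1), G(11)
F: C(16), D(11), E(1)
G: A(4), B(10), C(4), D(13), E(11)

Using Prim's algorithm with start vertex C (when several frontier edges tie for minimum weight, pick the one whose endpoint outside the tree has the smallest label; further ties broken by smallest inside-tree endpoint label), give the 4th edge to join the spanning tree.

B-D

Prim, starting at C.
Step 1: frontier [C—G 4, B—C 10, A—C 12, C—E 14, C—F 16] → take C—G (4); add G.
Step 2: frontier [B—C 10, A—C 12, C—E 14, C—F 16, A—G 4, B—G 10, E—G 11, D—G 13] → take A—G (4); add A.
Step 3: frontier [A—B 1, B—C 10, C—E 14, C—F 16, B—G 10, E—G 11, D—G 13] → take A—B (1); add B.
Step 4: frontier [B—D 1, B—E 7, C—E 14, C—F 16, E—G 11, D—G 13] → take B—D (1); add D.
Step 5: frontier [B—E 7, C—E 14, C—F 16, D—F 11, E—G 11] → take B—E (7); add E.
Step 6: frontier [C—F 16, D—F 11, E—F 1] → take E—F (1); add F.
The 4th edge added is B—D.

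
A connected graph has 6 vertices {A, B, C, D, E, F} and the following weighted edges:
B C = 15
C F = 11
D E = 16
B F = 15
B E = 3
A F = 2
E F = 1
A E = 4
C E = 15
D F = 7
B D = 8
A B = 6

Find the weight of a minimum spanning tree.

24

Prim, starting at E.
Step 1: cheapest edge leaving the tree is E F (1); add F.
Step 2: cheapest edge leaving the tree is A F (2); add A.
Step 3: cheapest edge leaving the tree is B E (3); add B.
Step 4: cheapest edge leaving the tree is D F (7); add D.
Step 5: cheapest edge leaving the tree is C F (11); add C.
MST edges: E F, A F, B E, D F, C F; total weight 1+2+3+7+11 = 24.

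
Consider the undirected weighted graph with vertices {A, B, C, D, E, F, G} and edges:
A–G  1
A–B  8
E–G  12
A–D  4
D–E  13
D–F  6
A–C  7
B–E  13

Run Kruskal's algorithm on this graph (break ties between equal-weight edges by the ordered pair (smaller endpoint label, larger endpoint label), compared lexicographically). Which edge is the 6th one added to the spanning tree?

Kruskal: consider edges lightest-first.
A–G (1): add — endpoints in different components.
A–D (4): add — endpoints in different components.
D–F (6): add — endpoints in different components.
A–C (7): add — endpoints in different components.
A–B (8): add — endpoints in different components.
E–G (12): add — endpoints in different components.
The 6th edge added is E–G.

E-G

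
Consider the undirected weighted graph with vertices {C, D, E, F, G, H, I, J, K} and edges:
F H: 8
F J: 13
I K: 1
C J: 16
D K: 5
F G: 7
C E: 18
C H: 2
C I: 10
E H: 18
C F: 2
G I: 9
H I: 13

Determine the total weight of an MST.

Kruskal: consider edges lightest-first.
I K (1): add — endpoints in different components.
C F (2): add — endpoints in different components.
C H (2): add — endpoints in different components.
D K (5): add — endpoints in different components.
F G (7): add — endpoints in different components.
F H (8): skip — F and H already connected.
G I (9): add — endpoints in different components.
C I (10): skip — C and I already connected.
F J (13): add — endpoints in different components.
H I (13): skip — H and I already connected.
C J (16): skip — C and J already connected.
C E (18): add — endpoints in different components.
MST edges: I K, C F, C H, D K, F G, G I, F J, C E; total weight 1+2+2+5+7+9+13+18 = 57.

57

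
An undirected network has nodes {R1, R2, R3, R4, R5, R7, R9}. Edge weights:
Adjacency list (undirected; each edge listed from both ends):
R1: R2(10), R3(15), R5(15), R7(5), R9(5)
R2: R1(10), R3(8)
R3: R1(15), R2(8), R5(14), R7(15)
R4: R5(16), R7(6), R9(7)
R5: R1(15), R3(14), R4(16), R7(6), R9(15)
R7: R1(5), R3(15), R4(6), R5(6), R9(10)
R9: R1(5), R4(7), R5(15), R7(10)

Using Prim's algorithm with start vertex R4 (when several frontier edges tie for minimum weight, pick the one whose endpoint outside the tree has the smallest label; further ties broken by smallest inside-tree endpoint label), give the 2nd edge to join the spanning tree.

Grow the tree from R4 using Prim:
Step 1: cheapest edge leaving the tree is R4—R7 (6); add R7.
Step 2: cheapest edge leaving the tree is R1—R7 (5); add R1.
Step 3: cheapest edge leaving the tree is R1—R9 (5); add R9.
Step 4: cheapest edge leaving the tree is R5—R7 (6); add R5.
Step 5: cheapest edge leaving the tree is R1—R2 (10); add R2.
Step 6: cheapest edge leaving the tree is R2—R3 (8); add R3.
The 2nd edge added is R1—R7.

R1-R7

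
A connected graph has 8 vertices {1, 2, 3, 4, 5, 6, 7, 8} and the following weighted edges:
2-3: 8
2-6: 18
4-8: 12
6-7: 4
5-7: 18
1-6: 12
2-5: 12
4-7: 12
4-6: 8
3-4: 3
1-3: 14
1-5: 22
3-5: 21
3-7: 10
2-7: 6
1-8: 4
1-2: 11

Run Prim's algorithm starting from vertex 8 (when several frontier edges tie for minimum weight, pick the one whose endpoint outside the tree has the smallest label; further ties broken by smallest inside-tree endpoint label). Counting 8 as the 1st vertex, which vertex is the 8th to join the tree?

5

Grow the tree from 8 using Prim:
Step 1: cheapest edge leaving the tree is 1-8 (4); add 1.
Step 2: cheapest edge leaving the tree is 1-2 (11); add 2.
Step 3: cheapest edge leaving the tree is 2-7 (6); add 7.
Step 4: cheapest edge leaving the tree is 6-7 (4); add 6.
Step 5: cheapest edge leaving the tree is 2-3 (8); add 3.
Step 6: cheapest edge leaving the tree is 3-4 (3); add 4.
Step 7: cheapest edge leaving the tree is 2-5 (12); add 5.
Vertex order: 8, 1, 2, 7, 6, 3, 4, 5. The 8th vertex is 5.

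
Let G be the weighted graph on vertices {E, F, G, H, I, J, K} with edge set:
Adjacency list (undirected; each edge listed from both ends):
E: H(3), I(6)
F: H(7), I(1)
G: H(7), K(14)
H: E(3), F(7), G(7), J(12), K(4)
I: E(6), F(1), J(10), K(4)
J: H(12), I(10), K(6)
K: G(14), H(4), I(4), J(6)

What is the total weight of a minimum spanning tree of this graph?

25

Sort edges by weight, then run Kruskal:
F–I (1): add. Components now {E} {F,I} {G} {H} {J} {K}
E–H (3): add. Components now {E,H} {F,I} {G} {J} {K}
H–K (4): add. Components now {E,H,K} {F,I} {G} {J}
I–K (4): add. Components now {E,F,H,I,K} {G} {J}
E–I (6): skip — E and I already connected.
J–K (6): add. Components now {E,F,H,I,J,K} {G}
F–H (7): skip — F and H already connected.
G–H (7): add. Components now {E,F,G,H,I,J,K}
MST edges: F–I, E–H, H–K, I–K, J–K, G–H; total weight 1+3+4+4+6+7 = 25.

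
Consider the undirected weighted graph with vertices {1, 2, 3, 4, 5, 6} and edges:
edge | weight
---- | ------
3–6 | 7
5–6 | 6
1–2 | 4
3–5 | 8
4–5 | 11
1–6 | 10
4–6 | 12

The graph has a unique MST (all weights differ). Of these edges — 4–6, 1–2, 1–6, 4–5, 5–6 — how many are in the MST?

Kruskal's algorithm — process edges by increasing weight (ties by edge label):
1–2 (4): add. Components now {1,2} {3} {4} {5} {6}
5–6 (6): add. Components now {1,2} {3} {4} {5,6}
3–6 (7): add. Components now {1,2} {3,5,6} {4}
3–5 (8): skip — 3 and 5 already connected.
1–6 (10): add. Components now {1,2,3,5,6} {4}
4–5 (11): add. Components now {1,2,3,4,5,6}
MST edge set: {1–2, 5–6, 3–6, 1–6, 4–5}.
Of the listed edges, {1–2, 1–6, 4–5, 5–6} are in the MST → 4.

4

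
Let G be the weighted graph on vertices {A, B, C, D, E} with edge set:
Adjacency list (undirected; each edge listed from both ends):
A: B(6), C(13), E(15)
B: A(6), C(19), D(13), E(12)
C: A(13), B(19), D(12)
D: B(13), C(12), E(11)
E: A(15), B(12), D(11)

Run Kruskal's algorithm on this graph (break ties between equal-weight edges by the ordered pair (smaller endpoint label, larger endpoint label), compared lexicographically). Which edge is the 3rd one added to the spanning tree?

Sort edges by weight, then run Kruskal:
A-B (6): add. Components now {A,B} {C} {D} {E}
D-E (11): add. Components now {A,B} {C} {D,E}
B-E (12): add. Components now {A,B,D,E} {C}
C-D (12): add. Components now {A,B,C,D,E}
The 3rd edge added is B-E.

B-E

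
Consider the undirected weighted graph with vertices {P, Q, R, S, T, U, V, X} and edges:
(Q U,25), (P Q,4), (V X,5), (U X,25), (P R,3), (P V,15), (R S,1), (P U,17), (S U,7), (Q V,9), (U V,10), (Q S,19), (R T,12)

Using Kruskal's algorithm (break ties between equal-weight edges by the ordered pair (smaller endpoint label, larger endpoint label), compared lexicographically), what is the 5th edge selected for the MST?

S-U

Sort edges by weight, then run Kruskal:
R S (1): add — endpoints in different components.
P R (3): add — endpoints in different components.
P Q (4): add — endpoints in different components.
V X (5): add — endpoints in different components.
S U (7): add — endpoints in different components.
Q V (9): add — endpoints in different components.
U V (10): skip — U and V already connected.
R T (12): add — endpoints in different components.
The 5th edge added is S U.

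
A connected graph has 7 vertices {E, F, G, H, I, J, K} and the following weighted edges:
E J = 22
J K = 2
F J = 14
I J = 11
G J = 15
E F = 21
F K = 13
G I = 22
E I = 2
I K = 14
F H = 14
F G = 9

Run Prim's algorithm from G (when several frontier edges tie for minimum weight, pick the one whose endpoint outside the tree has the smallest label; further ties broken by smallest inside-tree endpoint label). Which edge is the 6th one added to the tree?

F-H

Grow the tree from G using Prim:
Step 1: cheapest edge leaving the tree is F G (9); add F.
Step 2: cheapest edge leaving the tree is F K (13); add K.
Step 3: cheapest edge leaving the tree is J K (2); add J.
Step 4: cheapest edge leaving the tree is I J (11); add I.
Step 5: cheapest edge leaving the tree is E I (2); add E.
Step 6: cheapest edge leaving the tree is F H (14); add H.
The 6th edge added is F H.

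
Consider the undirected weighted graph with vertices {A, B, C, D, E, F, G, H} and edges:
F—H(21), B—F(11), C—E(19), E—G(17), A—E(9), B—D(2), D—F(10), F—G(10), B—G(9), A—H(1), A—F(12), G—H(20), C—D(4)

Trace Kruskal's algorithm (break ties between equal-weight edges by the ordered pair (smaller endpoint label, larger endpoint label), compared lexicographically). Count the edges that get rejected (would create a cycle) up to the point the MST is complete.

2

Sort edges by weight, then run Kruskal:
A—H (1): add — endpoints in different components.
B—D (2): add — endpoints in different components.
C—D (4): add — endpoints in different components.
A—E (9): add — endpoints in different components.
B—G (9): add — endpoints in different components.
D—F (10): add — endpoints in different components.
F—G (10): skip — F and G already connected.
B—F (11): skip — B and F already connected.
A—F (12): add — endpoints in different components.
Edges rejected before the tree was complete: 2.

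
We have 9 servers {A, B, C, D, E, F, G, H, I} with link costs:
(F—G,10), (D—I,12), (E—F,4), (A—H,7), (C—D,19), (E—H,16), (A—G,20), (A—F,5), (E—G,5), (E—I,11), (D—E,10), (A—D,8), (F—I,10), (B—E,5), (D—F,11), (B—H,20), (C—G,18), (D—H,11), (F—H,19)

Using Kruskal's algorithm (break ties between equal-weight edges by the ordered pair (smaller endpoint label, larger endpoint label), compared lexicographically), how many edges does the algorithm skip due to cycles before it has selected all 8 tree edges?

Kruskal's algorithm — process edges by increasing weight (ties by edge label):
E—F (4): add — endpoints in different components.
A—F (5): add — endpoints in different components.
B—E (5): add — endpoints in different components.
E—G (5): add — endpoints in different components.
A—H (7): add — endpoints in different components.
A—D (8): add — endpoints in different components.
D—E (10): skip — D and E already connected.
F—G (10): skip — F and G already connected.
F—I (10): add — endpoints in different components.
D—F (11): skip — D and F already connected.
D—H (11): skip — D and H already connected.
E—I (11): skip — E and I already connected.
D—I (12): skip — D and I already connected.
E—H (16): skip — E and H already connected.
C—G (18): add — endpoints in different components.
Edges rejected before the tree was complete: 7.

7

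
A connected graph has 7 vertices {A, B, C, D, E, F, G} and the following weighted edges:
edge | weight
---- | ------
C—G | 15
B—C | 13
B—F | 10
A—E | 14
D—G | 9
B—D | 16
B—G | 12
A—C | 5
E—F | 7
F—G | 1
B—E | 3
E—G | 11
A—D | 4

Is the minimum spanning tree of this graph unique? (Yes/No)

Sort edges by weight, then run Kruskal:
F—G (1): add — endpoints in different components.
B—E (3): add — endpoints in different components.
A—D (4): add — endpoints in different components.
A—C (5): add — endpoints in different components.
E—F (7): add — endpoints in different components.
D—G (9): add — endpoints in different components.
Every non-tree edge has weight strictly greater than the heaviest edge on the tree path between its endpoints, so the MST is unique.

Yes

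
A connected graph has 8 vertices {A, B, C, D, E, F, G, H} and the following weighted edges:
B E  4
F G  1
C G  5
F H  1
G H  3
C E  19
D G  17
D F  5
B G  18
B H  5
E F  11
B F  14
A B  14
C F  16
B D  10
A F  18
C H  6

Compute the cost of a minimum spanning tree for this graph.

Sort edges by weight, then run Kruskal:
F G (1): add — endpoints in different components.
F H (1): add — endpoints in different components.
G H (3): skip — G and H already connected.
B E (4): add — endpoints in different components.
B H (5): add — endpoints in different components.
C G (5): add — endpoints in different components.
D F (5): add — endpoints in different components.
C H (6): skip — C and H already connected.
B D (10): skip — B and D already connected.
E F (11): skip — E and F already connected.
A B (14): add — endpoints in different components.
MST edges: F G, F H, B E, B H, C G, D F, A B; total weight 1+1+4+5+5+5+14 = 35.

35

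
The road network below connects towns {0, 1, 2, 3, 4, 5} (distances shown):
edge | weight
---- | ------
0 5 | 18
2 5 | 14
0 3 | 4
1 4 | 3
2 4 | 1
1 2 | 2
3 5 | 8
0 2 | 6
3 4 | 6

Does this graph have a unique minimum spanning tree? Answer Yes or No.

No

Kruskal: consider edges lightest-first.
2 4 (1): add — endpoints in different components.
1 2 (2): add — endpoints in different components.
1 4 (3): skip — 1 and 4 already connected.
0 3 (4): add — endpoints in different components.
0 2 (6): add — endpoints in different components.
3 4 (6): skip — 3 and 4 already connected.
3 5 (8): add — endpoints in different components.
Non-tree edge 3 4 has weight 6, equal to the heaviest edge on its tree cycle — swapping gives another MST of the same weight. Not unique.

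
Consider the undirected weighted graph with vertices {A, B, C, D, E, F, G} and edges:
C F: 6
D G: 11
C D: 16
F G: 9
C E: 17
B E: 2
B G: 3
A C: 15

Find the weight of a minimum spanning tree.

46

Prim's algorithm from F:
Step 1: frontier [C F 6, F G 9] → take C F (6); add C.
Step 2: frontier [A C 15, C D 16, C E 17, F G 9] → take F G (9); add G.
Step 3: frontier [A C 15, C D 16, C E 17, B G 3, D G 11] → take B G (3); add B.
Step 4: frontier [B E 2, A C 15, C D 16, C E 17, D G 11] → take B E (2); add E.
Step 5: frontier [A C 15, C D 16, D G 11] → take D G (11); add D.
Step 6: frontier [A C 15] → take A C (15); add A.
MST edges: C F, F G, B G, B E, D G, A C; total weight 6+9+3+2+11+15 = 46.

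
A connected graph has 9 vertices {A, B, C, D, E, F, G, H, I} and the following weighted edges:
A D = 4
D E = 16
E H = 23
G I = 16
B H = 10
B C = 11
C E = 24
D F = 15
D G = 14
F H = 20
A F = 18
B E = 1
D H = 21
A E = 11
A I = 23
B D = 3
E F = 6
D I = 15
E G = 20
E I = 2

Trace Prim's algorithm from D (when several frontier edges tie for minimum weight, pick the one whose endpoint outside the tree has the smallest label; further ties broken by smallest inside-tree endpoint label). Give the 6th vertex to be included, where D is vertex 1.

Prim, starting at D.
Step 1: cheapest edge leaving the tree is B D (3); add B.
Step 2: cheapest edge leaving the tree is B E (1); add E.
Step 3: cheapest edge leaving the tree is E I (2); add I.
Step 4: cheapest edge leaving the tree is A D (4); add A.
Step 5: cheapest edge leaving the tree is E F (6); add F.
Step 6: cheapest edge leaving the tree is B H (10); add H.
Step 7: cheapest edge leaving the tree is B C (11); add C.
Step 8: cheapest edge leaving the tree is D G (14); add G.
Vertex order: D, B, E, I, A, F, H, C, G. The 6th vertex is F.

F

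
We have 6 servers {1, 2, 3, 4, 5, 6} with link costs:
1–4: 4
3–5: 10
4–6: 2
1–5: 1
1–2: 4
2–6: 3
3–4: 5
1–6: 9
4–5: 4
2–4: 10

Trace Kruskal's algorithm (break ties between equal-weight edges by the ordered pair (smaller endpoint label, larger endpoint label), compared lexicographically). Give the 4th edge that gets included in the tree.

Kruskal's algorithm — process edges by increasing weight (ties by edge label):
1–5 (1): add. Components now {1,5} {2} {3} {4} {6}
4–6 (2): add. Components now {1,5} {2} {3} {4,6}
2–6 (3): add. Components now {1,5} {2,4,6} {3}
1–2 (4): add. Components now {1,2,4,5,6} {3}
1–4 (4): skip — 1 and 4 already connected.
4–5 (4): skip — 4 and 5 already connected.
3–4 (5): add. Components now {1,2,3,4,5,6}
The 4th edge added is 1–2.

1-2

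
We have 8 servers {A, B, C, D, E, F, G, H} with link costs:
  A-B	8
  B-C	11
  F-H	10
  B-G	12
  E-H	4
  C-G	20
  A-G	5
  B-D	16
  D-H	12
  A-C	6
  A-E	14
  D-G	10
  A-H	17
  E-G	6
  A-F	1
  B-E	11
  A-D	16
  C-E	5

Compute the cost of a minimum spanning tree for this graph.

Grow the tree from G using Prim:
Step 1: cheapest edge leaving the tree is A-G (5); add A.
Step 2: cheapest edge leaving the tree is A-F (1); add F.
Step 3: cheapest edge leaving the tree is A-C (6); add C.
Step 4: cheapest edge leaving the tree is C-E (5); add E.
Step 5: cheapest edge leaving the tree is E-H (4); add H.
Step 6: cheapest edge leaving the tree is A-B (8); add B.
Step 7: cheapest edge leaving the tree is D-G (10); add D.
MST edges: A-G, A-F, A-C, C-E, E-H, A-B, D-G; total weight 5+1+6+5+4+8+10 = 39.

39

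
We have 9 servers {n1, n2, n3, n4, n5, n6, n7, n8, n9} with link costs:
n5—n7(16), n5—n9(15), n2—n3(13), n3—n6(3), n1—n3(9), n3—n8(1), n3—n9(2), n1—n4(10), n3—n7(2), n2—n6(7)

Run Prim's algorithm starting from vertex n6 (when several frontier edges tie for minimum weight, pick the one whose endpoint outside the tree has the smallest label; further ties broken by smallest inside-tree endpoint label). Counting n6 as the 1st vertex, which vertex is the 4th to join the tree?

n7

Grow the tree from n6 using Prim:
Step 1: frontier [n3—n6 3, n2—n6 7] → take n3—n6 (3); add n3.
Step 2: frontier [n3—n8 1, n3—n7 2, n3—n9 2, n1—n3 9, n2—n3 13, n2—n6 7] → take n3—n8 (1); add n8.
Step 3: frontier [n3—n7 2, n3—n9 2, n1—n3 9, n2—n3 13, n2—n6 7] → take n3—n7 (2); add n7.
Step 4: frontier [n3—n9 2, n1—n3 9, n2—n3 13, n2—n6 7, n5—n7 16] → take n3—n9 (2); add n9.
Step 5: frontier [n1—n3 9, n2—n3 13, n2—n6 7, n5—n7 16, n5—n9 15] → take n2—n6 (7); add n2.
Step 6: frontier [n1—n3 9, n5—n7 16, n5—n9 15] → take n1—n3 (9); add n1.
Step 7: frontier [n1—n4 10, n5—n7 16, n5—n9 15] → take n1—n4 (10); add n4.
Step 8: frontier [n5—n7 16, n5—n9 15] → take n5—n9 (15); add n5.
Vertex order: n6, n3, n8, n7, n9, n2, n1, n4, n5. The 4th vertex is n7.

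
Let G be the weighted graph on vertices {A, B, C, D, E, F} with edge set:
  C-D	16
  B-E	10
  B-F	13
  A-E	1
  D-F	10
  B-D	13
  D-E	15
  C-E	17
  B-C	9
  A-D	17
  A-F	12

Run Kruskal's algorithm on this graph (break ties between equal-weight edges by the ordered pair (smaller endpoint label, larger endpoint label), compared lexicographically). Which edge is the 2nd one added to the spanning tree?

Kruskal: consider edges lightest-first.
A-E (1): add. Components now {A,E} {B} {C} {D} {F}
B-C (9): add. Components now {A,E} {B,C} {D} {F}
B-E (10): add. Components now {A,B,C,E} {D} {F}
D-F (10): add. Components now {A,B,C,E} {D,F}
A-F (12): add. Components now {A,B,C,D,E,F}
The 2nd edge added is B-C.

B-C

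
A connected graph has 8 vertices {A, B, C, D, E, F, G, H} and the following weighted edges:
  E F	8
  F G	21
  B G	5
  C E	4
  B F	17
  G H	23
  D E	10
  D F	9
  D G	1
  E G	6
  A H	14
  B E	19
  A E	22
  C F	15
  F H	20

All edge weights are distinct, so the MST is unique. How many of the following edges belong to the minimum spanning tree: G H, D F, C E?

Kruskal's algorithm — process edges by increasing weight (ties by edge label):
D G (1): add — endpoints in different components.
C E (4): add — endpoints in different components.
B G (5): add — endpoints in different components.
E G (6): add — endpoints in different components.
E F (8): add — endpoints in different components.
D F (9): skip — D and F already connected.
D E (10): skip — D and E already connected.
A H (14): add — endpoints in different components.
C F (15): skip — C and F already connected.
B F (17): skip — B and F already connected.
B E (19): skip — B and E already connected.
F H (20): add — endpoints in different components.
MST edge set: {D G, C E, B G, E G, E F, A H, F H}.
Of the listed edges, {C E} are in the MST → 1.

1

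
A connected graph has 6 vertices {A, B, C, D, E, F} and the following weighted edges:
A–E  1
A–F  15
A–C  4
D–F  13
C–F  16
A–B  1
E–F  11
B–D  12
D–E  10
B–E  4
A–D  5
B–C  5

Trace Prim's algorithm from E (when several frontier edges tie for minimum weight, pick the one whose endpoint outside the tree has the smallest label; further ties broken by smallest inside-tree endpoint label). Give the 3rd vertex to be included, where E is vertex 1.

B

Grow the tree from E using Prim:
Step 1: frontier [A–E 1, B–E 4, D–E 10, E–F 11] → take A–E (1); add A.
Step 2: frontier [A–B 1, A–C 4, A–D 5, A–F 15, B–E 4, D–E 10, E–F 11] → take A–B (1); add B.
Step 3: frontier [A–C 4, A–D 5, A–F 15, B–C 5, B–D 12, D–E 10, E–F 11] → take A–C (4); add C.
Step 4: frontier [A–D 5, A–F 15, B–D 12, C–F 16, D–E 10, E–F 11] → take A–D (5); add D.
Step 5: frontier [A–F 15, C–F 16, D–F 13, E–F 11] → take E–F (11); add F.
Vertex order: E, A, B, C, D, F. The 3rd vertex is B.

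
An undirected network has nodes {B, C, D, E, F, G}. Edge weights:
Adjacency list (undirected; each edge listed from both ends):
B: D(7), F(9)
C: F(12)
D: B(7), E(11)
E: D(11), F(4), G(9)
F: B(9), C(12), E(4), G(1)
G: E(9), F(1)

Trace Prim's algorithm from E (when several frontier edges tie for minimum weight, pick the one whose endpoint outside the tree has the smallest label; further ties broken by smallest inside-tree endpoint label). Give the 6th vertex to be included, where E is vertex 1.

Grow the tree from E using Prim:
Step 1: cheapest edge leaving the tree is E-F (4); add F.
Step 2: cheapest edge leaving the tree is F-G (1); add G.
Step 3: cheapest edge leaving the tree is B-F (9); add B.
Step 4: cheapest edge leaving the tree is B-D (7); add D.
Step 5: cheapest edge leaving the tree is C-F (12); add C.
Vertex order: E, F, G, B, D, C. The 6th vertex is C.

C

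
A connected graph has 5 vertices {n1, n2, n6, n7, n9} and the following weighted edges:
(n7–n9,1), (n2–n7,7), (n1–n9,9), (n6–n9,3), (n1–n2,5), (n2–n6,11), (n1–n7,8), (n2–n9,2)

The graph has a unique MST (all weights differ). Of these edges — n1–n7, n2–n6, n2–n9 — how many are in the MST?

Sort edges by weight, then run Kruskal:
n7–n9 (1): add — endpoints in different components.
n2–n9 (2): add — endpoints in different components.
n6–n9 (3): add — endpoints in different components.
n1–n2 (5): add — endpoints in different components.
MST edge set: {n7–n9, n2–n9, n6–n9, n1–n2}.
Of the listed edges, {n2–n9} are in the MST → 1.

1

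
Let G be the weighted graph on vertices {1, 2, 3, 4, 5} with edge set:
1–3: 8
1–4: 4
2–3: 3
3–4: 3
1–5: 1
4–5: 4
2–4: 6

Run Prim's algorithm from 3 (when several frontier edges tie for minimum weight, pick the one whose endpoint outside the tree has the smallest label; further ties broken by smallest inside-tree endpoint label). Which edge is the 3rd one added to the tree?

Grow the tree from 3 using Prim:
Step 1: frontier [2–3 3, 3–4 3, 1–3 8] → take 2–3 (3); add 2.
Step 2: frontier [2–4 6, 3–4 3, 1–3 8] → take 3–4 (3); add 4.
Step 3: frontier [1–3 8, 1–4 4, 4–5 4] → take 1–4 (4); add 1.
Step 4: frontier [1–5 1, 4–5 4] → take 1–5 (1); add 5.
The 3rd edge added is 1–4.

1-4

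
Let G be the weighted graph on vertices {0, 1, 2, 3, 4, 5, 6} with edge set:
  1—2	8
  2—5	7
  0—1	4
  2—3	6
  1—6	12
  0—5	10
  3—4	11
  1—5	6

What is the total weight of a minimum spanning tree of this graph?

46

Sort edges by weight, then run Kruskal:
0—1 (4): add — endpoints in different components.
1—5 (6): add — endpoints in different components.
2—3 (6): add — endpoints in different components.
2—5 (7): add — endpoints in different components.
1—2 (8): skip — 1 and 2 already connected.
0—5 (10): skip — 0 and 5 already connected.
3—4 (11): add — endpoints in different components.
1—6 (12): add — endpoints in different components.
MST edges: 0—1, 1—5, 2—3, 2—5, 3—4, 1—6; total weight 4+6+6+7+11+12 = 46.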